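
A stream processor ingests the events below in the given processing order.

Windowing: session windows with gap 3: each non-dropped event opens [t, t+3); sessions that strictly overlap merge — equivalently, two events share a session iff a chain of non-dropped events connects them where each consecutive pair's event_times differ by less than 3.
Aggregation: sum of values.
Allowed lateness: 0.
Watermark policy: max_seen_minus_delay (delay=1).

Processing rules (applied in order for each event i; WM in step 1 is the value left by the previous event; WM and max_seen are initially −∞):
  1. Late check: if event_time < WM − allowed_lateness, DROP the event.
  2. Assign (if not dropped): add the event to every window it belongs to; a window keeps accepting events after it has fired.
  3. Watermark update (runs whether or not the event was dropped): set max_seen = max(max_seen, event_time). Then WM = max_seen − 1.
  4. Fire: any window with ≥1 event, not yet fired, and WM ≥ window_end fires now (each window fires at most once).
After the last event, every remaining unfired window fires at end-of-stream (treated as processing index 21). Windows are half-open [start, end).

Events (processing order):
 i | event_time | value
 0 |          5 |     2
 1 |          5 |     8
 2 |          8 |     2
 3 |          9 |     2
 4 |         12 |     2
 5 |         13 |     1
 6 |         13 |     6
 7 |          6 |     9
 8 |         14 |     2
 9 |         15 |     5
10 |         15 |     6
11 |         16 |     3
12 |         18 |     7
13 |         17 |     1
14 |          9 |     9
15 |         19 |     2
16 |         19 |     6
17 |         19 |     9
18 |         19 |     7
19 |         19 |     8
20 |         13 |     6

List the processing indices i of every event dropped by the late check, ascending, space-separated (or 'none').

i=0 t=5 v=2: → [5,8); WM=4
i=1 t=5 v=8: → [5,8); WM=4
i=2 t=8 v=2: → [8,11); WM=7
i=3 t=9 v=2: → [8,12); WM=8
i=4 t=12 v=2: → [12,15); WM=11
i=5 t=13 v=1: → [12,16); WM=12
i=6 t=13 v=6: → [12,16); WM=12
i=7 t=6 v=9: DROP (t<12-0); WM=12
i=8 t=14 v=2: → [12,17); WM=13
i=9 t=15 v=5: → [12,18); WM=14
i=10 t=15 v=6: → [12,18); WM=14
i=11 t=16 v=3: → [12,19); WM=15
i=12 t=18 v=7: → [12,21); WM=17
i=13 t=17 v=1: → [12,21); WM=17
i=14 t=9 v=9: DROP (t<17-0); WM=17
i=15 t=19 v=2: → [12,22); WM=18
i=16 t=19 v=6: → [12,22); WM=18
i=17 t=19 v=9: → [12,22); WM=18
i=18 t=19 v=7: → [12,22); WM=18
i=19 t=19 v=8: → [12,22); WM=18
i=20 t=13 v=6: DROP (t<18-0); WM=18

7 14 20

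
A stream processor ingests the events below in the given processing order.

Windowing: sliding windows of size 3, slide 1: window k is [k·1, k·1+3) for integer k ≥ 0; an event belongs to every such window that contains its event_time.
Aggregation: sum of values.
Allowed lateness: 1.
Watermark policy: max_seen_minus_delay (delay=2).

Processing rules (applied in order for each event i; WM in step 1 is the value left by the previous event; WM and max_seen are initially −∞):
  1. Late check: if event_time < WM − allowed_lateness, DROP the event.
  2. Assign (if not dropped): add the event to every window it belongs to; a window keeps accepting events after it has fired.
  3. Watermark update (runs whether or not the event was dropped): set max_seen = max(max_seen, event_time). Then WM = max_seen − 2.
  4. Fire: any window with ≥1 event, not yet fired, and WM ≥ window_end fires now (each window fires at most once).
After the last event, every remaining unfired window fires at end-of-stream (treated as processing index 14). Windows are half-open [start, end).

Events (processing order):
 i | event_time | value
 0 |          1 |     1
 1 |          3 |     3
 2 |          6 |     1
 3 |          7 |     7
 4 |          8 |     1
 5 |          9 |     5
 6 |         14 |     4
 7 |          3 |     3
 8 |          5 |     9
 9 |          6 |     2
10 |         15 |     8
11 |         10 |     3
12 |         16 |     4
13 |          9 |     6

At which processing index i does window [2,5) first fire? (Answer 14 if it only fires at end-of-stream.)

i=0 t=1 v=1: → [1,4),[0,3); WM=-1
i=1 t=3 v=3: → [3,6),[2,5),[1,4); WM=1
i=2 t=6 v=1: → [6,9),[5,8),[4,7); WM=4; [0,3) fires=1 [1,4) fires=4
i=3 t=7 v=7: → [7,10),[6,9),[5,8); WM=5; [2,5) fires=3
i=4 t=8 v=1: → [8,11),[7,10),[6,9); WM=6; [3,6) fires=3
i=5 t=9 v=5: → [9,12),[8,11),[7,10); WM=7; [4,7) fires=1
i=6 t=14 v=4: → [14,17),[13,16),[12,15); WM=12; [5,8) fires=8 [6,9) fires=9 [7,10) fires=13 [8,11) fires=6 [9,12) fires=5
i=7 t=3 v=3: DROP (t<12-1); WM=12
i=8 t=5 v=9: DROP (t<12-1); WM=12
i=9 t=6 v=2: DROP (t<12-1); WM=12
i=10 t=15 v=8: → [15,18),[14,17),[13,16); WM=13
i=11 t=10 v=3: DROP (t<13-1); WM=13
i=12 t=16 v=4: → [16,19),[15,18),[14,17); WM=14
i=13 t=9 v=6: DROP (t<14-1); WM=14

3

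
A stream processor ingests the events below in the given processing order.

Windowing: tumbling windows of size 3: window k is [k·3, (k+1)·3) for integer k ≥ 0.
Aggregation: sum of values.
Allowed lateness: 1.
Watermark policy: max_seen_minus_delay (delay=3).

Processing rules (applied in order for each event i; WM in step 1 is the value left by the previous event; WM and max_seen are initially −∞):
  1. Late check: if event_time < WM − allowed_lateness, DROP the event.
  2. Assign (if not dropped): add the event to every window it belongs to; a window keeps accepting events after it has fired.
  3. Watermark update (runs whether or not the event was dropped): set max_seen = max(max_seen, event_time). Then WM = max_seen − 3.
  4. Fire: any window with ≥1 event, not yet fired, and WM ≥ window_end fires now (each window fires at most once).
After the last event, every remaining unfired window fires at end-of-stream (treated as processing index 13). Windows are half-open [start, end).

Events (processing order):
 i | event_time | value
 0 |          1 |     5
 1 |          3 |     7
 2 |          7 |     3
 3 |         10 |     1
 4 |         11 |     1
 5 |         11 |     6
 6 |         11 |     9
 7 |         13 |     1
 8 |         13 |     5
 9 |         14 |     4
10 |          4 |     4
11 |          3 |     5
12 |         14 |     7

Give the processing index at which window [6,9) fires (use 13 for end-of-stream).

i=0 t=1 v=5: → [0,3); WM=-2
i=1 t=3 v=7: → [3,6); WM=0
i=2 t=7 v=3: → [6,9); WM=4; [0,3) fires=5
i=3 t=10 v=1: → [9,12); WM=7; [3,6) fires=7
i=4 t=11 v=1: → [9,12); WM=8
i=5 t=11 v=6: → [9,12); WM=8
i=6 t=11 v=9: → [9,12); WM=8
i=7 t=13 v=1: → [12,15); WM=10; [6,9) fires=3
i=8 t=13 v=5: → [12,15); WM=10
i=9 t=14 v=4: → [12,15); WM=11
i=10 t=4 v=4: DROP (t<11-1); WM=11
i=11 t=3 v=5: DROP (t<11-1); WM=11
i=12 t=14 v=7: → [12,15); WM=11

7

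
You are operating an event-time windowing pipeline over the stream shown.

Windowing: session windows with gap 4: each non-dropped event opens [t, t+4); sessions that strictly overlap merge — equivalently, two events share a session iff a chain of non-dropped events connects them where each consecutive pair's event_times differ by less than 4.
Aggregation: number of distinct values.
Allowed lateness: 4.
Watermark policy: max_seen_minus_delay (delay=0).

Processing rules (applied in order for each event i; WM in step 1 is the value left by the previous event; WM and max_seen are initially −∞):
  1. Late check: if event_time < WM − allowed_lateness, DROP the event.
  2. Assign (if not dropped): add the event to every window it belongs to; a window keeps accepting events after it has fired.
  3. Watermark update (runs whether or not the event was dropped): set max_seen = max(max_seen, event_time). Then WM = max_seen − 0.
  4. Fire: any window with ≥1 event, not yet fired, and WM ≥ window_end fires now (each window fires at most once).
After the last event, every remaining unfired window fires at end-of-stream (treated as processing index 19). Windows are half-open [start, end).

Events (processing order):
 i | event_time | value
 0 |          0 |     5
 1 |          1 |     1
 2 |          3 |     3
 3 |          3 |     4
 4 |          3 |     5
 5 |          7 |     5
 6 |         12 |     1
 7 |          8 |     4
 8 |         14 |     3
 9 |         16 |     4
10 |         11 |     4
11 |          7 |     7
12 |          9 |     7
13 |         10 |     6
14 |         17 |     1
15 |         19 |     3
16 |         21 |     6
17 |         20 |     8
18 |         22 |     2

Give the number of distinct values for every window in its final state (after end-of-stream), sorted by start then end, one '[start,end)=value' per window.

[0,7)=4 [7,12)=2 [12,26)=6

i=0 t=0 v=5: → [0,4); WM=0
i=1 t=1 v=1: → [0,5); WM=1
i=2 t=3 v=3: → [0,7); WM=3
i=3 t=3 v=4: → [0,7); WM=3
i=4 t=3 v=5: → [0,7); WM=3
i=5 t=7 v=5: → [7,11); WM=7
i=6 t=12 v=1: → [12,16); WM=12
i=7 t=8 v=4: → [7,12); WM=12
i=8 t=14 v=3: → [12,18); WM=14
i=9 t=16 v=4: → [12,20); WM=16
i=10 t=11 v=4: DROP (t<16-4); WM=16
i=11 t=7 v=7: DROP (t<16-4); WM=16
i=12 t=9 v=7: DROP (t<16-4); WM=16
i=13 t=10 v=6: DROP (t<16-4); WM=16
i=14 t=17 v=1: → [12,21); WM=17
i=15 t=19 v=3: → [12,23); WM=19
i=16 t=21 v=6: → [12,25); WM=21
i=17 t=20 v=8: → [12,25); WM=21
i=18 t=22 v=2: → [12,26); WM=22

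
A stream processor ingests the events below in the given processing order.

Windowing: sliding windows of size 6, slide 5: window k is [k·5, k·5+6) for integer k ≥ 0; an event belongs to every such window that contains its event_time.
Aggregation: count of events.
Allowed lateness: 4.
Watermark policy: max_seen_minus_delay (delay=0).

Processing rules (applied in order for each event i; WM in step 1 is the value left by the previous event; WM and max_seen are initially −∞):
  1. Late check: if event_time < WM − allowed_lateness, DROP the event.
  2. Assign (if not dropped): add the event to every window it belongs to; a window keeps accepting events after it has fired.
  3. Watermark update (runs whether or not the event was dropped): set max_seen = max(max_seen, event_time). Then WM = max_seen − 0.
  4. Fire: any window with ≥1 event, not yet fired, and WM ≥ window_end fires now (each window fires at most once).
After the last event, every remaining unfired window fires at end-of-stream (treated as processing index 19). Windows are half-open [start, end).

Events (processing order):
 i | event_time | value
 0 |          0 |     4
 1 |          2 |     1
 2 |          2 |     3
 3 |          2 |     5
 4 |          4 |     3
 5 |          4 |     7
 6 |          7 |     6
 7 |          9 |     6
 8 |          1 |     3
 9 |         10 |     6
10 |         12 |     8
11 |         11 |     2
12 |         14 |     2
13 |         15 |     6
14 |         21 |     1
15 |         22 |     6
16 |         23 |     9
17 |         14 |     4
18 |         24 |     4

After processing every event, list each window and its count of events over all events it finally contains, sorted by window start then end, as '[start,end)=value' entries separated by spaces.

i=0 t=0 v=4: → [0,6); WM=0
i=1 t=2 v=1: → [0,6); WM=2
i=2 t=2 v=3: → [0,6); WM=2
i=3 t=2 v=5: → [0,6); WM=2
i=4 t=4 v=3: → [0,6); WM=4
i=5 t=4 v=7: → [0,6); WM=4
i=6 t=7 v=6: → [5,11); WM=7; [0,6) fires=6
i=7 t=9 v=6: → [5,11); WM=9
i=8 t=1 v=3: DROP (t<9-4); WM=9
i=9 t=10 v=6: → [10,16),[5,11); WM=10
i=10 t=12 v=8: → [10,16); WM=12; [5,11) fires=3
i=11 t=11 v=2: → [10,16); WM=12
i=12 t=14 v=2: → [10,16); WM=14
i=13 t=15 v=6: → [15,21),[10,16); WM=15
i=14 t=21 v=1: → [20,26); WM=21; [10,16) fires=5 [15,21) fires=1
i=15 t=22 v=6: → [20,26); WM=22
i=16 t=23 v=9: → [20,26); WM=23
i=17 t=14 v=4: DROP (t<23-4); WM=23
i=18 t=24 v=4: → [20,26); WM=24

[0,6)=6 [5,11)=3 [10,16)=5 [15,21)=1 [20,26)=4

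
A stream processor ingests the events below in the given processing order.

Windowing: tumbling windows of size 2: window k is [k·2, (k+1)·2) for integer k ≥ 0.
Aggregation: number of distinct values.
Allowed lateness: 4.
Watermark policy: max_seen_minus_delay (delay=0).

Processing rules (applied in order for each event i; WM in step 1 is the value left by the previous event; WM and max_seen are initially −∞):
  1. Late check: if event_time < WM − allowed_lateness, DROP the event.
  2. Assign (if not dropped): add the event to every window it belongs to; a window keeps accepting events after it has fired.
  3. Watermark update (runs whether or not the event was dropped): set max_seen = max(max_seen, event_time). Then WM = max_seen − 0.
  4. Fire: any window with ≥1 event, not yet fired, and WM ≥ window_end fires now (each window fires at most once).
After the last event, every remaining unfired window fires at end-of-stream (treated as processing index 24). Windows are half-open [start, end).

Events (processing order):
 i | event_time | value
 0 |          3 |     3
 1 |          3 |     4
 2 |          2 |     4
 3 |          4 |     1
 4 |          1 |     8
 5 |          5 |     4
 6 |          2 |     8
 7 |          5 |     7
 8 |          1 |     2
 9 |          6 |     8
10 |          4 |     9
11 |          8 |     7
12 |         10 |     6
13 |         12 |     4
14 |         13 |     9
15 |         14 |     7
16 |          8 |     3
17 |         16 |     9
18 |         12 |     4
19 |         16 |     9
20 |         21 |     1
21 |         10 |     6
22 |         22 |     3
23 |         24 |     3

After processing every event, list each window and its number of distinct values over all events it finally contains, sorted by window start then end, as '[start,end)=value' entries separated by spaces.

[0,2)=2 [2,4)=3 [4,6)=4 [6,8)=1 [8,10)=1 [10,12)=1 [12,14)=2 [14,16)=1 [16,18)=1 [20,22)=1 [22,24)=1 [24,26)=1

i=0 t=3 v=3: → [2,4); WM=3
i=1 t=3 v=4: → [2,4); WM=3
i=2 t=2 v=4: → [2,4); WM=3
i=3 t=4 v=1: → [4,6); WM=4; [2,4) fires=2
i=4 t=1 v=8: → [0,2); WM=4; [0,2) fires=1
i=5 t=5 v=4: → [4,6); WM=5
i=6 t=2 v=8: → [2,4); WM=5
i=7 t=5 v=7: → [4,6); WM=5
i=8 t=1 v=2: → [0,2); WM=5
i=9 t=6 v=8: → [6,8); WM=6; [4,6) fires=3
i=10 t=4 v=9: → [4,6); WM=6
i=11 t=8 v=7: → [8,10); WM=8; [6,8) fires=1
i=12 t=10 v=6: → [10,12); WM=10; [8,10) fires=1
i=13 t=12 v=4: → [12,14); WM=12; [10,12) fires=1
i=14 t=13 v=9: → [12,14); WM=13
i=15 t=14 v=7: → [14,16); WM=14; [12,14) fires=2
i=16 t=8 v=3: DROP (t<14-4); WM=14
i=17 t=16 v=9: → [16,18); WM=16; [14,16) fires=1
i=18 t=12 v=4: → [12,14); WM=16
i=19 t=16 v=9: → [16,18); WM=16
i=20 t=21 v=1: → [20,22); WM=21; [16,18) fires=1
i=21 t=10 v=6: DROP (t<21-4); WM=21
i=22 t=22 v=3: → [22,24); WM=22; [20,22) fires=1
i=23 t=24 v=3: → [24,26); WM=24; [22,24) fires=1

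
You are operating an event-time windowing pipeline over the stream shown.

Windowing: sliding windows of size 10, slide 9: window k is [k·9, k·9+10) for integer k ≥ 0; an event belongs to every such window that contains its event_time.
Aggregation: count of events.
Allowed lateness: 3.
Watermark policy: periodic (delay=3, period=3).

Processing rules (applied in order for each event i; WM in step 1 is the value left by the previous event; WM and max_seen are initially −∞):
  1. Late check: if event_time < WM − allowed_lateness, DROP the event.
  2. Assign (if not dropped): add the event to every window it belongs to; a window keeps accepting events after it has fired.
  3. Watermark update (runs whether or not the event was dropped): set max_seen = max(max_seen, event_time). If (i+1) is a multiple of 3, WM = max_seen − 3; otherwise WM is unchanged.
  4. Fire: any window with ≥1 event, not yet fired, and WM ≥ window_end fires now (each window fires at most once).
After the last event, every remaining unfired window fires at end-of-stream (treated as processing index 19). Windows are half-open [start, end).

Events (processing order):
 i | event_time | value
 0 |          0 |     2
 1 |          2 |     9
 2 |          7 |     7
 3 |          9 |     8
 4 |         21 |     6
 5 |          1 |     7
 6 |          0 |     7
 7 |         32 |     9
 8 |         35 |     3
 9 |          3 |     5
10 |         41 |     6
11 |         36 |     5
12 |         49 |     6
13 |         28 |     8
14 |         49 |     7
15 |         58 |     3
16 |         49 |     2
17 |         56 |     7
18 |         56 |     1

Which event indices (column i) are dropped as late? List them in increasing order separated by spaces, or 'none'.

i=0 t=0 v=2: → [0,10); WM=−∞
i=1 t=2 v=9: → [0,10); WM=−∞
i=2 t=7 v=7: → [0,10); WM=4
i=3 t=9 v=8: → [9,19),[0,10); WM=4
i=4 t=21 v=6: → [18,28); WM=4
i=5 t=1 v=7: → [0,10); WM=18; [0,10) fires=5
i=6 t=0 v=7: DROP (t<18-3); WM=18
i=7 t=32 v=9: → [27,37); WM=18
i=8 t=35 v=3: → [27,37); WM=32; [9,19) fires=1 [18,28) fires=1
i=9 t=3 v=5: DROP (t<32-3); WM=32
i=10 t=41 v=6: → [36,46); WM=32
i=11 t=36 v=5: → [36,46),[27,37); WM=38; [27,37) fires=3
i=12 t=49 v=6: → [45,55); WM=38
i=13 t=28 v=8: DROP (t<38-3); WM=38
i=14 t=49 v=7: → [45,55); WM=46; [36,46) fires=2
i=15 t=58 v=3: → [54,64); WM=46
i=16 t=49 v=2: → [45,55); WM=46
i=17 t=56 v=7: → [54,64); WM=55; [45,55) fires=3
i=18 t=56 v=1: → [54,64); WM=55

6 9 13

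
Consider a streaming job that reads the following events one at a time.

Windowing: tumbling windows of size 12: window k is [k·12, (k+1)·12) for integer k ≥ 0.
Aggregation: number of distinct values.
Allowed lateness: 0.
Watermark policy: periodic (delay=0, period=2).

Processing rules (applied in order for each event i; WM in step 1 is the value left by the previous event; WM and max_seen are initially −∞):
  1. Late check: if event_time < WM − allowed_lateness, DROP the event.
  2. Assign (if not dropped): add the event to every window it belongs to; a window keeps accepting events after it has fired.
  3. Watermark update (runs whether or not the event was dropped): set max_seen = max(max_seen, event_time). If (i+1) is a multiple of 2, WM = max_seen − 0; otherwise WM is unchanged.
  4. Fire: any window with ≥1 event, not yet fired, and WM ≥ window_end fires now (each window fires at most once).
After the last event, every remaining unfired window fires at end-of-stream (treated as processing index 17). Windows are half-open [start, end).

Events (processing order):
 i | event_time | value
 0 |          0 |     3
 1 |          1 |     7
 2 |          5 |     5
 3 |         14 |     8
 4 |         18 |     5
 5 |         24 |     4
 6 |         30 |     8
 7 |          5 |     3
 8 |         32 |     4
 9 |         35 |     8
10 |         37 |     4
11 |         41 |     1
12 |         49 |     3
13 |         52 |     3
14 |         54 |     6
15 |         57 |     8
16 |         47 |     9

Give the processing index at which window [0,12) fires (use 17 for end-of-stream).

3

i=0 t=0 v=3: → [0,12); WM=−∞
i=1 t=1 v=7: → [0,12); WM=1
i=2 t=5 v=5: → [0,12); WM=1
i=3 t=14 v=8: → [12,24); WM=14; [0,12) fires=3
i=4 t=18 v=5: → [12,24); WM=14
i=5 t=24 v=4: → [24,36); WM=24; [12,24) fires=2
i=6 t=30 v=8: → [24,36); WM=24
i=7 t=5 v=3: DROP (t<24-0); WM=30
i=8 t=32 v=4: → [24,36); WM=30
i=9 t=35 v=8: → [24,36); WM=35
i=10 t=37 v=4: → [36,48); WM=35
i=11 t=41 v=1: → [36,48); WM=41; [24,36) fires=2
i=12 t=49 v=3: → [48,60); WM=41
i=13 t=52 v=3: → [48,60); WM=52; [36,48) fires=2
i=14 t=54 v=6: → [48,60); WM=52
i=15 t=57 v=8: → [48,60); WM=57
i=16 t=47 v=9: DROP (t<57-0); WM=57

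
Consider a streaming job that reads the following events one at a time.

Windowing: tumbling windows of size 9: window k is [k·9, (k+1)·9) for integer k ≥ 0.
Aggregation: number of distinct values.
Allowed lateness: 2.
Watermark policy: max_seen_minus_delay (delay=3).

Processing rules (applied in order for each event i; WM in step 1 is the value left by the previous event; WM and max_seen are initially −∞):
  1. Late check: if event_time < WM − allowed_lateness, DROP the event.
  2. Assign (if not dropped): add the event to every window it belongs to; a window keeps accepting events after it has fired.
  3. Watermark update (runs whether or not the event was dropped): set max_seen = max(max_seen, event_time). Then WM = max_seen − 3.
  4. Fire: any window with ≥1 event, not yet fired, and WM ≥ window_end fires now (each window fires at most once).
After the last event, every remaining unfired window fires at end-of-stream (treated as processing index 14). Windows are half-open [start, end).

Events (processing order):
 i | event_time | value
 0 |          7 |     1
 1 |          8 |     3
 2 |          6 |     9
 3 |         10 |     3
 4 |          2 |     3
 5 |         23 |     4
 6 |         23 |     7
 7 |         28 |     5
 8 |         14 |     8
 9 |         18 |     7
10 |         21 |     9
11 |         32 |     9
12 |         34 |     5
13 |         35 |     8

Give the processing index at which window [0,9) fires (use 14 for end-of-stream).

i=0 t=7 v=1: → [0,9); WM=4
i=1 t=8 v=3: → [0,9); WM=5
i=2 t=6 v=9: → [0,9); WM=5
i=3 t=10 v=3: → [9,18); WM=7
i=4 t=2 v=3: DROP (t<7-2); WM=7
i=5 t=23 v=4: → [18,27); WM=20; [0,9) fires=3 [9,18) fires=1
i=6 t=23 v=7: → [18,27); WM=20
i=7 t=28 v=5: → [27,36); WM=25
i=8 t=14 v=8: DROP (t<25-2); WM=25
i=9 t=18 v=7: DROP (t<25-2); WM=25
i=10 t=21 v=9: DROP (t<25-2); WM=25
i=11 t=32 v=9: → [27,36); WM=29; [18,27) fires=2
i=12 t=34 v=5: → [27,36); WM=31
i=13 t=35 v=8: → [27,36); WM=32

5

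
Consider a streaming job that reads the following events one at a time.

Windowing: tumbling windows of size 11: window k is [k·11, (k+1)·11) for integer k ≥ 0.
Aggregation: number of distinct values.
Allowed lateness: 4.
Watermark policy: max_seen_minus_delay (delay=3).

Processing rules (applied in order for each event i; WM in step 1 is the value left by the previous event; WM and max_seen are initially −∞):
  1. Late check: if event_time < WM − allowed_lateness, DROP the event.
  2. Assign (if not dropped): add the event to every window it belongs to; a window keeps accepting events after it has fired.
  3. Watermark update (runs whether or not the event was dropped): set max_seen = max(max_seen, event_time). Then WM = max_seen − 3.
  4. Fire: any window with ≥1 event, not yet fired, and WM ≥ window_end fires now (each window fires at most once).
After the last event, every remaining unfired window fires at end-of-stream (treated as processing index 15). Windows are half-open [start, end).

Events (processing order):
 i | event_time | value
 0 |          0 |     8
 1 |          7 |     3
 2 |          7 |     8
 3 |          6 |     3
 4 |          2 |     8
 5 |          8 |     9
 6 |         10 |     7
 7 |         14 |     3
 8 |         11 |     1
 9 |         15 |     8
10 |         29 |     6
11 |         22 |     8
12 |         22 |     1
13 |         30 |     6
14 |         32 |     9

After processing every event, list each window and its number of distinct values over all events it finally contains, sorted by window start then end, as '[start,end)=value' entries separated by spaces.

i=0 t=0 v=8: → [0,11); WM=-3
i=1 t=7 v=3: → [0,11); WM=4
i=2 t=7 v=8: → [0,11); WM=4
i=3 t=6 v=3: → [0,11); WM=4
i=4 t=2 v=8: → [0,11); WM=4
i=5 t=8 v=9: → [0,11); WM=5
i=6 t=10 v=7: → [0,11); WM=7
i=7 t=14 v=3: → [11,22); WM=11; [0,11) fires=4
i=8 t=11 v=1: → [11,22); WM=11
i=9 t=15 v=8: → [11,22); WM=12
i=10 t=29 v=6: → [22,33); WM=26; [11,22) fires=3
i=11 t=22 v=8: → [22,33); WM=26
i=12 t=22 v=1: → [22,33); WM=26
i=13 t=30 v=6: → [22,33); WM=27
i=14 t=32 v=9: → [22,33); WM=29

[0,11)=4 [11,22)=3 [22,33)=4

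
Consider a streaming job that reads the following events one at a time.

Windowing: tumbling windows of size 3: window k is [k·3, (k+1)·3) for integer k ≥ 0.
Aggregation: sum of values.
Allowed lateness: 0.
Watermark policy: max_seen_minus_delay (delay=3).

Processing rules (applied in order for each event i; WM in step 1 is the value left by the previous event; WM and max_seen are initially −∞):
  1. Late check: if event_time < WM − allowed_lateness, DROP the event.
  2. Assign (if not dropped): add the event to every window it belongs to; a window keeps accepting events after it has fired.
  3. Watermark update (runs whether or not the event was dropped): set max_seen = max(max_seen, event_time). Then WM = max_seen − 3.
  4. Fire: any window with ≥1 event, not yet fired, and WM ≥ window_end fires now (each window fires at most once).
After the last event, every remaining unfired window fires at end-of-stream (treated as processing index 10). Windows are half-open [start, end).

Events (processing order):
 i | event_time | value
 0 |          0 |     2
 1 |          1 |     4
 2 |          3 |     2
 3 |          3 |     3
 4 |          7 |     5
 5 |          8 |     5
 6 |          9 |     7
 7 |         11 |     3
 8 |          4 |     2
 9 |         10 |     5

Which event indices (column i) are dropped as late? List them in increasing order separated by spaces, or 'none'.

i=0 t=0 v=2: → [0,3); WM=-3
i=1 t=1 v=4: → [0,3); WM=-2
i=2 t=3 v=2: → [3,6); WM=0
i=3 t=3 v=3: → [3,6); WM=0
i=4 t=7 v=5: → [6,9); WM=4; [0,3) fires=6
i=5 t=8 v=5: → [6,9); WM=5
i=6 t=9 v=7: → [9,12); WM=6; [3,6) fires=5
i=7 t=11 v=3: → [9,12); WM=8
i=8 t=4 v=2: DROP (t<8-0); WM=8
i=9 t=10 v=5: → [9,12); WM=8

8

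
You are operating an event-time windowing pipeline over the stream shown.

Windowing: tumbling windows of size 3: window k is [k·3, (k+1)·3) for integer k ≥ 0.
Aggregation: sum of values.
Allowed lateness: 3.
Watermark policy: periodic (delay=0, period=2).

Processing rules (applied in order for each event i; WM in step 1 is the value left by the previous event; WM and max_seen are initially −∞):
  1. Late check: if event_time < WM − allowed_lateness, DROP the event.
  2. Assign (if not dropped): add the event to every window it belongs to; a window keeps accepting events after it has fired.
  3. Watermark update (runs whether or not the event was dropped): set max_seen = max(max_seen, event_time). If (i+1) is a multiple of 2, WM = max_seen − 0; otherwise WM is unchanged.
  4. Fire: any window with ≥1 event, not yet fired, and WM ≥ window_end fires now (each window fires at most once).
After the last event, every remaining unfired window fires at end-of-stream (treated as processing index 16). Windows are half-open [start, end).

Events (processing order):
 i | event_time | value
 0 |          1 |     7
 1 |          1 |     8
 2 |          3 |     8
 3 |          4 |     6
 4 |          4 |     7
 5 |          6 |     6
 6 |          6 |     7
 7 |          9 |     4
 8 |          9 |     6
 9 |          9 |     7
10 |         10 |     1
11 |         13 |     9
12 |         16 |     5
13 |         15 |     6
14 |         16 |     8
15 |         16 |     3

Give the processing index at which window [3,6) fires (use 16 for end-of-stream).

5

i=0 t=1 v=7: → [0,3); WM=−∞
i=1 t=1 v=8: → [0,3); WM=1
i=2 t=3 v=8: → [3,6); WM=1
i=3 t=4 v=6: → [3,6); WM=4; [0,3) fires=15
i=4 t=4 v=7: → [3,6); WM=4
i=5 t=6 v=6: → [6,9); WM=6; [3,6) fires=21
i=6 t=6 v=7: → [6,9); WM=6
i=7 t=9 v=4: → [9,12); WM=9; [6,9) fires=13
i=8 t=9 v=6: → [9,12); WM=9
i=9 t=9 v=7: → [9,12); WM=9
i=10 t=10 v=1: → [9,12); WM=9
i=11 t=13 v=9: → [12,15); WM=13; [9,12) fires=18
i=12 t=16 v=5: → [15,18); WM=13
i=13 t=15 v=6: → [15,18); WM=16; [12,15) fires=9
i=14 t=16 v=8: → [15,18); WM=16
i=15 t=16 v=3: → [15,18); WM=16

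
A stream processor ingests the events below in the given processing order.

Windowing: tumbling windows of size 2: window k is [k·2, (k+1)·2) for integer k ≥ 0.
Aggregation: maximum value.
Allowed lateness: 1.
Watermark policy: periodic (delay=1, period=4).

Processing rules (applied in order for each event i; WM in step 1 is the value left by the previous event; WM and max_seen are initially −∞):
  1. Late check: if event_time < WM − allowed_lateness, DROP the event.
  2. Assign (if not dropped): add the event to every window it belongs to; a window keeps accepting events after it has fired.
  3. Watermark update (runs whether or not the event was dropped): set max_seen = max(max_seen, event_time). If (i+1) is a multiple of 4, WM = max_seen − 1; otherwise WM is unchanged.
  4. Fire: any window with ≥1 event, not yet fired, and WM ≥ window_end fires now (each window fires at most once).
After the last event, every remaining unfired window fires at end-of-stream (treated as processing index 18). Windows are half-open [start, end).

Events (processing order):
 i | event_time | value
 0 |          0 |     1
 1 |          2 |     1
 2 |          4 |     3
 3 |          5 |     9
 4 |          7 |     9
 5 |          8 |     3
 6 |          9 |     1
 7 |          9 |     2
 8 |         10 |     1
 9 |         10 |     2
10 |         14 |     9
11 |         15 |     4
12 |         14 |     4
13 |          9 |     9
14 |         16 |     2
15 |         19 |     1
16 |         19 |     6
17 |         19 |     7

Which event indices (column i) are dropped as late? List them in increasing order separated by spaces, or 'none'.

13

i=0 t=0 v=1: → [0,2); WM=−∞
i=1 t=2 v=1: → [2,4); WM=−∞
i=2 t=4 v=3: → [4,6); WM=−∞
i=3 t=5 v=9: → [4,6); WM=4; [0,2) fires=1 [2,4) fires=1
i=4 t=7 v=9: → [6,8); WM=4
i=5 t=8 v=3: → [8,10); WM=4
i=6 t=9 v=1: → [8,10); WM=4
i=7 t=9 v=2: → [8,10); WM=8; [4,6) fires=9 [6,8) fires=9
i=8 t=10 v=1: → [10,12); WM=8
i=9 t=10 v=2: → [10,12); WM=8
i=10 t=14 v=9: → [14,16); WM=8
i=11 t=15 v=4: → [14,16); WM=14; [8,10) fires=3 [10,12) fires=2
i=12 t=14 v=4: → [14,16); WM=14
i=13 t=9 v=9: DROP (t<14-1); WM=14
i=14 t=16 v=2: → [16,18); WM=14
i=15 t=19 v=1: → [18,20); WM=18; [14,16) fires=9 [16,18) fires=2
i=16 t=19 v=6: → [18,20); WM=18
i=17 t=19 v=7: → [18,20); WM=18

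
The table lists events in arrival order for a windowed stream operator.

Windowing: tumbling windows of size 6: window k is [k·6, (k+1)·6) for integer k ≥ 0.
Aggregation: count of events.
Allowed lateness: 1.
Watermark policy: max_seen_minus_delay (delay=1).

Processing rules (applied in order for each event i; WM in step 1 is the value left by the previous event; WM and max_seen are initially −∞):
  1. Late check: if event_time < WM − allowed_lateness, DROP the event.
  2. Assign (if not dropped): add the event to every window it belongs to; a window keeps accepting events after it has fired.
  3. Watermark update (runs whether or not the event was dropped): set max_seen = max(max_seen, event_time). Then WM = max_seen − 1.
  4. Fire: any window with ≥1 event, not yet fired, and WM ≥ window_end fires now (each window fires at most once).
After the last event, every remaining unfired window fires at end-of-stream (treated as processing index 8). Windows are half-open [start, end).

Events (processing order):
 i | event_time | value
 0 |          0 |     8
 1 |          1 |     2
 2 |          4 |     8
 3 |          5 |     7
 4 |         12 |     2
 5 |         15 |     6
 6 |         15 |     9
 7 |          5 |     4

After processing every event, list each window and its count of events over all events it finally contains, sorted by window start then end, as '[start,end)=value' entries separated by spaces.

[0,6)=4 [12,18)=3

i=0 t=0 v=8: → [0,6); WM=-1
i=1 t=1 v=2: → [0,6); WM=0
i=2 t=4 v=8: → [0,6); WM=3
i=3 t=5 v=7: → [0,6); WM=4
i=4 t=12 v=2: → [12,18); WM=11; [0,6) fires=4
i=5 t=15 v=6: → [12,18); WM=14
i=6 t=15 v=9: → [12,18); WM=14
i=7 t=5 v=4: DROP (t<14-1); WM=14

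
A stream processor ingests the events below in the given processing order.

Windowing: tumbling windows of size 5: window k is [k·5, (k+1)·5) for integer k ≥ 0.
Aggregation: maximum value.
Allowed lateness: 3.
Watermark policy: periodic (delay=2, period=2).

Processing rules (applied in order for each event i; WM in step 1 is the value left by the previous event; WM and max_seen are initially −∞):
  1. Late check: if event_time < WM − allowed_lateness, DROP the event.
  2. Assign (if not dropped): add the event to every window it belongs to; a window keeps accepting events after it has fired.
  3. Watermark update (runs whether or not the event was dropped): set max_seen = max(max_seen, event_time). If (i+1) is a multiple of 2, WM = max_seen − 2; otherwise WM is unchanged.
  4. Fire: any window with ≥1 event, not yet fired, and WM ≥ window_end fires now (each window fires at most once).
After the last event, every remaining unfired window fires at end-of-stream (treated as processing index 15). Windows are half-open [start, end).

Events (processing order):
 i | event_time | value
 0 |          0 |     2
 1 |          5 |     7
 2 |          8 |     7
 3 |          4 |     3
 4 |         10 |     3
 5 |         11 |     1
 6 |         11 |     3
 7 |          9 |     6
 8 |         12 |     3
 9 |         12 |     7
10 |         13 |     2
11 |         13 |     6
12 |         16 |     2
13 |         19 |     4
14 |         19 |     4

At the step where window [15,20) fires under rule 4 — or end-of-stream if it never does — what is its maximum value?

i=0 t=0 v=2: → [0,5); WM=−∞
i=1 t=5 v=7: → [5,10); WM=3
i=2 t=8 v=7: → [5,10); WM=3
i=3 t=4 v=3: → [0,5); WM=6; [0,5) fires=3
i=4 t=10 v=3: → [10,15); WM=6
i=5 t=11 v=1: → [10,15); WM=9
i=6 t=11 v=3: → [10,15); WM=9
i=7 t=9 v=6: → [5,10); WM=9
i=8 t=12 v=3: → [10,15); WM=9
i=9 t=12 v=7: → [10,15); WM=10; [5,10) fires=7
i=10 t=13 v=2: → [10,15); WM=10
i=11 t=13 v=6: → [10,15); WM=11
i=12 t=16 v=2: → [15,20); WM=11
i=13 t=19 v=4: → [15,20); WM=17; [10,15) fires=7
i=14 t=19 v=4: → [15,20); WM=17

4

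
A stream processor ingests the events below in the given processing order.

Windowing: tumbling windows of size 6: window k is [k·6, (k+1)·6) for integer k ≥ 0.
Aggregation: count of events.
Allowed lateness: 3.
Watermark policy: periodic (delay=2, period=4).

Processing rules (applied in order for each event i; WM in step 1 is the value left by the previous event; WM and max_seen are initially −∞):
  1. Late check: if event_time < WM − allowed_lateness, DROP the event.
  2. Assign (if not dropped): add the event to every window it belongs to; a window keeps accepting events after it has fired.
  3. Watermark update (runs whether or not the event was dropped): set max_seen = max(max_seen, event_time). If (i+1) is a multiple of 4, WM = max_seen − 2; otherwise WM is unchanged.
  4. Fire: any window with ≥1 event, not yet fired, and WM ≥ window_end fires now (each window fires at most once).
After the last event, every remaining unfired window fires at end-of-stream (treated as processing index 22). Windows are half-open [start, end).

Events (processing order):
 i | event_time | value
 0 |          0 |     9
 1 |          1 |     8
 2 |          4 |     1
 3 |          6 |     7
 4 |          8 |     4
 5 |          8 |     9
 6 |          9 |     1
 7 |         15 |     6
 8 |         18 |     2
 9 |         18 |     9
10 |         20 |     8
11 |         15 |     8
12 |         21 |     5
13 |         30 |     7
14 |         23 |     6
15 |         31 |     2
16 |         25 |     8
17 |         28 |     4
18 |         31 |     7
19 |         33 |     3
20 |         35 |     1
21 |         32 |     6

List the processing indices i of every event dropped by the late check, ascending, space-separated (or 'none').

i=0 t=0 v=9: → [0,6); WM=−∞
i=1 t=1 v=8: → [0,6); WM=−∞
i=2 t=4 v=1: → [0,6); WM=−∞
i=3 t=6 v=7: → [6,12); WM=4
i=4 t=8 v=4: → [6,12); WM=4
i=5 t=8 v=9: → [6,12); WM=4
i=6 t=9 v=1: → [6,12); WM=4
i=7 t=15 v=6: → [12,18); WM=13; [0,6) fires=3 [6,12) fires=4
i=8 t=18 v=2: → [18,24); WM=13
i=9 t=18 v=9: → [18,24); WM=13
i=10 t=20 v=8: → [18,24); WM=13
i=11 t=15 v=8: → [12,18); WM=18; [12,18) fires=2
i=12 t=21 v=5: → [18,24); WM=18
i=13 t=30 v=7: → [30,36); WM=18
i=14 t=23 v=6: → [18,24); WM=18
i=15 t=31 v=2: → [30,36); WM=29; [18,24) fires=5
i=16 t=25 v=8: DROP (t<29-3); WM=29
i=17 t=28 v=4: → [24,30); WM=29
i=18 t=31 v=7: → [30,36); WM=29
i=19 t=33 v=3: → [30,36); WM=31; [24,30) fires=1
i=20 t=35 v=1: → [30,36); WM=31
i=21 t=32 v=6: → [30,36); WM=31

16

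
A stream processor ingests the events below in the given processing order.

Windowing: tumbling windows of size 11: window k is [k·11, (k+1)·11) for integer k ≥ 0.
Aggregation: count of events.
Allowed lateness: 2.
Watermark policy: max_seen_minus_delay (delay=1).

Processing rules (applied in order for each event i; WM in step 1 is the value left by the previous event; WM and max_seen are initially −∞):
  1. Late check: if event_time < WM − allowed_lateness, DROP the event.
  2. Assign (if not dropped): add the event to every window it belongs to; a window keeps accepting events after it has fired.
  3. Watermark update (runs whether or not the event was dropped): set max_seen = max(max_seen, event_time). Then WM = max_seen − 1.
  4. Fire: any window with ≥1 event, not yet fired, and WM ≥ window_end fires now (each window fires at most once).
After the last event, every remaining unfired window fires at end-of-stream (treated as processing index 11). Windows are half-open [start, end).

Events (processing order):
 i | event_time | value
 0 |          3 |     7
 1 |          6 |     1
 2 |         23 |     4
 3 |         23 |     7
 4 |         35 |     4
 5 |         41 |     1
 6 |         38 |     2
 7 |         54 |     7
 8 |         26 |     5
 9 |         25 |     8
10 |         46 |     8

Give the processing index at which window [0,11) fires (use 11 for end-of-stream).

2

i=0 t=3 v=7: → [0,11); WM=2
i=1 t=6 v=1: → [0,11); WM=5
i=2 t=23 v=4: → [22,33); WM=22; [0,11) fires=2
i=3 t=23 v=7: → [22,33); WM=22
i=4 t=35 v=4: → [33,44); WM=34; [22,33) fires=2
i=5 t=41 v=1: → [33,44); WM=40
i=6 t=38 v=2: → [33,44); WM=40
i=7 t=54 v=7: → [44,55); WM=53; [33,44) fires=3
i=8 t=26 v=5: DROP (t<53-2); WM=53
i=9 t=25 v=8: DROP (t<53-2); WM=53
i=10 t=46 v=8: DROP (t<53-2); WM=53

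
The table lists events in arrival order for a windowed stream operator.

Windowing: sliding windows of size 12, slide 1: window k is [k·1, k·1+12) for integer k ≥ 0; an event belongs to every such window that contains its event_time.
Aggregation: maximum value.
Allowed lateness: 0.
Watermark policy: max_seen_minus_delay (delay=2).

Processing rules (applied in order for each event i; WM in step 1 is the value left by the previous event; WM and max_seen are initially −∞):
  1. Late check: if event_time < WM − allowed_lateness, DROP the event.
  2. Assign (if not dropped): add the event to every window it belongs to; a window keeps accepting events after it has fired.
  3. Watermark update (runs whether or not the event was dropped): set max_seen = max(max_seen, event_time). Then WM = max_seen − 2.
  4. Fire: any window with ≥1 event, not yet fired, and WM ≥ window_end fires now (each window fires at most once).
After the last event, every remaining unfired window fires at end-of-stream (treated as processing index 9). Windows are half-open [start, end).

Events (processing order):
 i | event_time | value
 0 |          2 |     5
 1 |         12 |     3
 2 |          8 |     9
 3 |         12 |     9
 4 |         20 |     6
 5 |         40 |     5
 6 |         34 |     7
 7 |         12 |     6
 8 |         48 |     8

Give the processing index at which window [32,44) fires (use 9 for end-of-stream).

8

i=0 t=2 v=5: → [2,14),[1,13),[0,12); WM=0
i=1 t=12 v=3: → [12,24),[11,23),[10,22),[9,21),[8,20),[7,19),[6,18),[5,17),[4,16),[3,15),[2,14),[1,13); WM=10
i=2 t=8 v=9: DROP (t<10-0); WM=10
i=3 t=12 v=9: → [12,24),[11,23),[10,22),[9,21),[8,20),[7,19),[6,18),[5,17),[4,16),[3,15),[2,14),[1,13); WM=10
i=4 t=20 v=6: → [20,32),[19,31),[18,30),[17,29),[16,28),[15,27),[14,26),[13,25),[12,24),[11,23),[10,22),[9,21); WM=18; [0,12) fires=5 [1,13) fires=9 [2,14) fires=9 [3,15) fires=9 [4,16) fires=9 [5,17) fires=9 [6,18) fires=9
i=5 t=40 v=5: → [40,52),[39,51),[38,50),[37,49),[36,48),[35,47),[34,46),[33,45),[32,44),[31,43),[30,42),[29,41); WM=38; [7,19) fires=9 [8,20) fires=9 [9,21) fires=9 [10,22) fires=9 [11,23) fires=9 [12,24) fires=9 [13,25) fires=6 [14,26) fires=6 [15,27) fires=6 [16,28) fires=6 [17,29) fires=6 [18,30) fires=6 [19,31) fires=6 [20,32) fires=6
i=6 t=34 v=7: DROP (t<38-0); WM=38
i=7 t=12 v=6: DROP (t<38-0); WM=38
i=8 t=48 v=8: → [48,60),[47,59),[46,58),[45,57),[44,56),[43,55),[42,54),[41,53),[40,52),[39,51),[38,50),[37,49); WM=46; [29,41) fires=5 [30,42) fires=5 [31,43) fires=5 [32,44) fires=5 [33,45) fires=5 [34,46) fires=5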